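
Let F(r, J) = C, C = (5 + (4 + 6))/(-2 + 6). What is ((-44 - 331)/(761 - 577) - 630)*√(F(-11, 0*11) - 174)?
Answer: -116295*I*√681/368 ≈ -8246.8*I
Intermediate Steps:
C = 15/4 (C = (5 + 10)/4 = 15*(¼) = 15/4 ≈ 3.7500)
F(r, J) = 15/4
((-44 - 331)/(761 - 577) - 630)*√(F(-11, 0*11) - 174) = ((-44 - 331)/(761 - 577) - 630)*√(15/4 - 174) = (-375/184 - 630)*√(-681/4) = (-375*1/184 - 630)*(I*√681/2) = (-375/184 - 630)*(I*√681/2) = -116295*I*√681/368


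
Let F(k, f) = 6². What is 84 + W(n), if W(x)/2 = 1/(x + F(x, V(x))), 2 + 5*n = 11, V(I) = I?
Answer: 15886/189 ≈ 84.053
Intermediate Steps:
n = 9/5 (n = -⅖ + (⅕)*11 = -⅖ + 11/5 = 9/5 ≈ 1.8000)
F(k, f) = 36
W(x) = 2/(36 + x) (W(x) = 2/(x + 36) = 2/(36 + x))
84 + W(n) = 84 + 2/(36 + 9/5) = 84 + 2/(189/5) = 84 + 2*(5/189) = 84 + 10/189 = 15886/189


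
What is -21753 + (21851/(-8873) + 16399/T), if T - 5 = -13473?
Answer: -2599957319287/119501564 ≈ -21757.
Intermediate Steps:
T = -13468 (T = 5 - 13473 = -13468)
-21753 + (21851/(-8873) + 16399/T) = -21753 + (21851/(-8873) + 16399/(-13468)) = -21753 + (21851*(-1/8873) + 16399*(-1/13468)) = -21753 + (-21851/8873 - 16399/13468) = -21753 - 439797595/119501564 = -2599957319287/119501564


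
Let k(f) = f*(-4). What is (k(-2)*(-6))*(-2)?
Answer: 96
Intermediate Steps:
k(f) = -4*f
(k(-2)*(-6))*(-2) = (-4*(-2)*(-6))*(-2) = (8*(-6))*(-2) = -48*(-2) = 96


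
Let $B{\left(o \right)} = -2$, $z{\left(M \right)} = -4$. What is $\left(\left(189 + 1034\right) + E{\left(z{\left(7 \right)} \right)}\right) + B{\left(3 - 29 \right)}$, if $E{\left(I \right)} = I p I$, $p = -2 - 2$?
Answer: $1157$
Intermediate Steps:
$p = -4$
$E{\left(I \right)} = - 4 I^{2}$ ($E{\left(I \right)} = I \left(-4\right) I = - 4 I I = - 4 I^{2}$)
$\left(\left(189 + 1034\right) + E{\left(z{\left(7 \right)} \right)}\right) + B{\left(3 - 29 \right)} = \left(\left(189 + 1034\right) - 4 \left(-4\right)^{2}\right) - 2 = \left(1223 - 64\right) - 2 = 1159 - 2 = 1157$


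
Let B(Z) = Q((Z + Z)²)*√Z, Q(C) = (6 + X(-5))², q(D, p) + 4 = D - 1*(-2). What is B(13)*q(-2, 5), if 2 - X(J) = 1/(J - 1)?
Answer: -2401*√13/9 ≈ -961.88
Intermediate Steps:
q(D, p) = -2 + D (q(D, p) = -4 + (D - 1*(-2)) = -4 + (D + 2) = -4 + (2 + D) = -2 + D)
X(J) = 2 - 1/(-1 + J) (X(J) = 2 - 1/(J - 1) = 2 - 1/(-1 + J))
Q(C) = 2401/36 (Q(C) = (6 + (-3 + 2*(-5))/(-1 - 5))² = (6 + (-3 - 10)/(-6))² = (6 - ⅙*(-13))² = (6 + 13/6)² = (49/6)² = 2401/36)
B(Z) = 2401*√Z/36
B(13)*q(-2, 5) = (2401*√13/36)*(-2 - 2) = (2401*√13/36)*(-4) = -2401*√13/9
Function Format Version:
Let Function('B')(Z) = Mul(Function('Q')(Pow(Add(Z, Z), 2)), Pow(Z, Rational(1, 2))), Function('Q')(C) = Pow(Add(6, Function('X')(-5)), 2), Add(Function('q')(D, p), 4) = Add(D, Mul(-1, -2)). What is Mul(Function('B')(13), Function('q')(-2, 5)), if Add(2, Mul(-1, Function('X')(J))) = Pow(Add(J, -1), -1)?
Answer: Mul(Rational(-2401, 9), Pow(13, Rational(1, 2))) ≈ -961.88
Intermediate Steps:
Function('q')(D, p) = Add(-2, D) (Function('q')(D, p) = Add(-4, Add(D, Mul(-1, -2))) = Add(-4, Add(D, 2)) = Add(-4, Add(2, D)) = Add(-2, D))
Function('X')(J) = Add(2, Mul(-1, Pow(Add(-1, J), -1))) (Function('X')(J) = Add(2, Mul(-1, Pow(Add(J, -1), -1))) = Add(2, Mul(-1, Pow(Add(-1, J), -1))))
Function('Q')(C) = Rational(2401, 36) (Function('Q')(C) = Pow(Add(6, Mul(Pow(Add(-1, -5), -1), Add(-3, Mul(2, -5)))), 2) = Pow(Add(6, Mul(Pow(-6, -1), Add(-3, -10))), 2) = Pow(Add(6, Mul(Rational(-1, 6), -13)), 2) = Pow(Add(6, Rational(13, 6)), 2) = Pow(Rational(49, 6), 2) = Rational(2401, 36))
Function('B')(Z) = Mul(Rational(2401, 36), Pow(Z, Rational(1, 2)))
Mul(Function('B')(13), Function('q')(-2, 5)) = Mul(Mul(Rational(2401, 36), Pow(13, Rational(1, 2))), Add(-2, -2)) = Mul(Mul(Rational(2401, 36), Pow(13, Rational(1, 2))), -4) = Mul(Rational(-2401, 9), Pow(13, Rational(1, 2)))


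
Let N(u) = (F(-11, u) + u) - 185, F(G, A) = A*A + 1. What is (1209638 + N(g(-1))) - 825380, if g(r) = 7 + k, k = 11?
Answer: 384416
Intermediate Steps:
F(G, A) = 1 + A**2 (F(G, A) = A**2 + 1 = 1 + A**2)
g(r) = 18 (g(r) = 7 + 11 = 18)
N(u) = -184 + u + u**2 (N(u) = ((1 + u**2) + u) - 185 = (1 + u + u**2) - 185 = -184 + u + u**2)
(1209638 + N(g(-1))) - 825380 = (1209638 + (-184 + 18 + 18**2)) - 825380 = (1209638 + (-184 + 18 + 324)) - 825380 = (1209638 + 158) - 825380 = 1209796 - 825380 = 384416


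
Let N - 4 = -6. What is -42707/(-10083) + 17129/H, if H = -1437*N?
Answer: 98483875/9659514 ≈ 10.196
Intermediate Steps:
N = -2 (N = 4 - 6 = -2)
H = 2874 (H = -1437*(-2) = 2874)
-42707/(-10083) + 17129/H = -42707/(-10083) + 17129/2874 = -42707*(-1/10083) + 17129*(1/2874) = 42707/10083 + 17129/2874 = 98483875/9659514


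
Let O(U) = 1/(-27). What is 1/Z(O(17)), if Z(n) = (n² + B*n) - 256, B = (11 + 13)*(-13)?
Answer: -729/178199 ≈ -0.0040909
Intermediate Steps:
O(U) = -1/27
B = -312 (B = 24*(-13) = -312)
Z(n) = -256 + n² - 312*n (Z(n) = (n² - 312*n) - 256 = -256 + n² - 312*n)
1/Z(O(17)) = 1/(-256 + (-1/27)² - 312*(-1/27)) = 1/(-256 + 1/729 + 104/9) = 1/(-178199/729) = -729/178199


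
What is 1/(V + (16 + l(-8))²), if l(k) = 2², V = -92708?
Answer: -1/92308 ≈ -1.0833e-5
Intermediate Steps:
l(k) = 4
1/(V + (16 + l(-8))²) = 1/(-92708 + (16 + 4)²) = 1/(-92708 + 20²) = 1/(-92708 + 400) = 1/(-92308) = -1/92308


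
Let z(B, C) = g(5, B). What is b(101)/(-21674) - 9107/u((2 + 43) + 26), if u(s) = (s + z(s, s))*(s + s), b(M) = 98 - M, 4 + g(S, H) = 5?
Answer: -98677223/110797488 ≈ -0.89061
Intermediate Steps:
g(S, H) = 1 (g(S, H) = -4 + 5 = 1)
z(B, C) = 1
u(s) = 2*s*(1 + s) (u(s) = (s + 1)*(s + s) = (1 + s)*(2*s) = 2*s*(1 + s))
b(101)/(-21674) - 9107/u((2 + 43) + 26) = (98 - 1*101)/(-21674) - 9107*1/(2*(1 + ((2 + 43) + 26))*((2 + 43) + 26)) = (98 - 101)*(-1/21674) - 9107*1/(2*(1 + (45 + 26))*(45 + 26)) = -3*(-1/21674) - 9107*1/(142*(1 + 71)) = 3/21674 - 9107/(2*71*72) = 3/21674 - 9107/10224 = -98677223/110797488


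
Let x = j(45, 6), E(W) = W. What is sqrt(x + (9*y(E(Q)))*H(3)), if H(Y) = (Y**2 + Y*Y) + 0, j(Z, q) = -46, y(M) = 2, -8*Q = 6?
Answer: sqrt(278) ≈ 16.673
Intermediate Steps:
Q = -3/4 (Q = -1/8*6 = -3/4 ≈ -0.75000)
H(Y) = 2*Y**2 (H(Y) = (Y**2 + Y**2) + 0 = 2*Y**2 + 0 = 2*Y**2)
x = -46
sqrt(x + (9*y(E(Q)))*H(3)) = sqrt(-46 + (9*2)*(2*3**2)) = sqrt(-46 + 18*(2*9)) = sqrt(-46 + 18*18) = sqrt(-46 + 324) = sqrt(278)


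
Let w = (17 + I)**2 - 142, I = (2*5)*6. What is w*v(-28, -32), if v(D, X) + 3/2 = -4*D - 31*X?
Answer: 12760335/2 ≈ 6.3802e+6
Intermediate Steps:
I = 60 (I = 10*6 = 60)
v(D, X) = -3/2 - 31*X - 4*D (v(D, X) = -3/2 + (-4*D - 31*X) = -3/2 + (-31*X - 4*D) = -3/2 - 31*X - 4*D)
w = 5787 (w = (17 + 60)**2 - 142 = 77**2 - 142 = 5929 - 142 = 5787)
w*v(-28, -32) = 5787*(-3/2 - 31*(-32) - 4*(-28)) = 5787*(-3/2 + 992 + 112) = 5787*(2205/2) = 12760335/2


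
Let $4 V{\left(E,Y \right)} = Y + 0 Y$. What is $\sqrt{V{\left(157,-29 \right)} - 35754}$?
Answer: $\frac{i \sqrt{143045}}{2} \approx 189.11 i$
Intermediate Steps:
$V{\left(E,Y \right)} = \frac{Y}{4}$ ($V{\left(E,Y \right)} = \frac{Y + 0 Y}{4} = \frac{Y + 0}{4} = \frac{Y}{4}$)
$\sqrt{V{\left(157,-29 \right)} - 35754} = \sqrt{\frac{1}{4} \left(-29\right) - 35754} = \sqrt{- \frac{29}{4} - 35754} = \sqrt{- \frac{143045}{4}} = \frac{i \sqrt{143045}}{2}$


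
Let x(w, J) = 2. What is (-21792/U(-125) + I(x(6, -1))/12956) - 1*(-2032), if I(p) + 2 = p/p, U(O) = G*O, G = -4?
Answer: 3220239587/1619500 ≈ 1988.4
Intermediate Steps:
U(O) = -4*O
I(p) = -1 (I(p) = -2 + p/p = -2 + 1 = -1)
(-21792/U(-125) + I(x(6, -1))/12956) - 1*(-2032) = (-21792/((-4*(-125))) - 1/12956) - 1*(-2032) = (-21792/500 - 1*1/12956) + 2032 = (-21792*1/500 - 1/12956) + 2032 = (-5448/125 - 1/12956) + 2032 = -70584413/1619500 + 2032 = 3220239587/1619500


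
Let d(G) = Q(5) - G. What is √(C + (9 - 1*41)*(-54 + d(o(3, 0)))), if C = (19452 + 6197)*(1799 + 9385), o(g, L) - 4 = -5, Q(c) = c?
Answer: 12*√1992083 ≈ 16937.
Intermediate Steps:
o(g, L) = -1 (o(g, L) = 4 - 5 = -1)
d(G) = 5 - G
C = 286858416 (C = 25649*11184 = 286858416)
√(C + (9 - 1*41)*(-54 + d(o(3, 0)))) = √(286858416 + (9 - 1*41)*(-54 + (5 - 1*(-1)))) = √(286858416 + (9 - 41)*(-54 + (5 + 1))) = √(286858416 - 32*(-54 + 6)) = √(286858416 - 32*(-48)) = √(286858416 + 1536) = √286859952 = 12*√1992083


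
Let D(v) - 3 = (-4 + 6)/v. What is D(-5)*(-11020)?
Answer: -28652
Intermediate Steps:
D(v) = 3 + 2/v (D(v) = 3 + (-4 + 6)/v = 3 + 2/v)
D(-5)*(-11020) = (3 + 2/(-5))*(-11020) = (3 + 2*(-⅕))*(-11020) = (3 - ⅖)*(-11020) = (13/5)*(-11020) = -28652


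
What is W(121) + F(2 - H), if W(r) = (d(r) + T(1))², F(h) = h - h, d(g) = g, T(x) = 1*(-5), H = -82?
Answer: 13456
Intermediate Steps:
T(x) = -5
F(h) = 0
W(r) = (-5 + r)² (W(r) = (r - 5)² = (-5 + r)²)
W(121) + F(2 - H) = (-5 + 121)² + 0 = 116² + 0 = 13456 + 0 = 13456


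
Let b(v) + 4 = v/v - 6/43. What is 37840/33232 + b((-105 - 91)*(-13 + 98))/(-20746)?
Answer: 2110044865/1852846006 ≈ 1.1388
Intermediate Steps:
b(v) = -135/43 (b(v) = -4 + (v/v - 6/43) = -4 + (1 - 6*1/43) = -4 + (1 - 6/43) = -4 + 37/43 = -135/43)
37840/33232 + b((-105 - 91)*(-13 + 98))/(-20746) = 37840/33232 - 135/43/(-20746) = 37840*(1/33232) - 135/43*(-1/20746) = 2365/2077 + 135/892078 = 2110044865/1852846006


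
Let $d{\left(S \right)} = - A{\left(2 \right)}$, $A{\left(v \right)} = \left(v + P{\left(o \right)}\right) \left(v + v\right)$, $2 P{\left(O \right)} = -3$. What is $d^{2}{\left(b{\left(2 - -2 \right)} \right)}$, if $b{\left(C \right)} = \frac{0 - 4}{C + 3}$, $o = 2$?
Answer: $4$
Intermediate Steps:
$P{\left(O \right)} = - \frac{3}{2}$ ($P{\left(O \right)} = \frac{1}{2} \left(-3\right) = - \frac{3}{2}$)
$A{\left(v \right)} = 2 v \left(- \frac{3}{2} + v\right)$ ($A{\left(v \right)} = \left(v - \frac{3}{2}\right) \left(v + v\right) = \left(- \frac{3}{2} + v\right) 2 v = 2 v \left(- \frac{3}{2} + v\right)$)
$b{\left(C \right)} = - \frac{4}{3 + C}$
$d{\left(S \right)} = -2$ ($d{\left(S \right)} = - 2 \left(-3 + 2 \cdot 2\right) = - 2 \left(-3 + 4\right) = - 2 \cdot 1 = \left(-1\right) 2 = -2$)
$d^{2}{\left(b{\left(2 - -2 \right)} \right)} = \left(-2\right)^{2} = 4$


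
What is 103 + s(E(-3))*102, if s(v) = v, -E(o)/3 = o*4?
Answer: 3775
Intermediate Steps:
E(o) = -12*o (E(o) = -3*o*4 = -12*o)
103 + s(E(-3))*102 = 103 - 12*(-3)*102 = 103 + 36*102 = 103 + 3672 = 3775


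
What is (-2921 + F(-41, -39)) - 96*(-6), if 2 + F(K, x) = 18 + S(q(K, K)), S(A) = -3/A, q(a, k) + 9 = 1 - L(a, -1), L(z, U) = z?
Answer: -25620/11 ≈ -2329.1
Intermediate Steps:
q(a, k) = -8 - a (q(a, k) = -9 + (1 - a) = -8 - a)
F(K, x) = 16 - 3/(-8 - K) (F(K, x) = -2 + (18 - 3/(-8 - K)) = 16 - 3/(-8 - K))
(-2921 + F(-41, -39)) - 96*(-6) = (-2921 + (131 + 16*(-41))/(8 - 41)) - 96*(-6) = (-2921 + (131 - 656)/(-33)) + 576 = (-2921 - 1/33*(-525)) + 576 = (-2921 + 175/11) + 576 = -31956/11 + 576 = -25620/11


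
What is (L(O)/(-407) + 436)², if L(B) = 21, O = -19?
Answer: 31481759761/165649 ≈ 1.9005e+5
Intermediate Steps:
(L(O)/(-407) + 436)² = (21/(-407) + 436)² = (21*(-1/407) + 436)² = (-21/407 + 436)² = (177431/407)² = 31481759761/165649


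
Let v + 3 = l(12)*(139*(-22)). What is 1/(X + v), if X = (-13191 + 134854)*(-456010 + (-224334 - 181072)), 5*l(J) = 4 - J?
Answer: -5/524012249591 ≈ -9.5418e-12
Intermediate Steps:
l(J) = ⅘ - J/5 (l(J) = (4 - J)/5 = ⅘ - J/5)
X = -104802454808 (X = 121663*(-456010 - 405406) = 121663*(-861416) = -104802454808)
v = 24449/5 (v = -3 + (⅘ - ⅕*12)*(139*(-22)) = -3 + (⅘ - 12/5)*(-3058) = -3 - 8/5*(-3058) = -3 + 24464/5 = 24449/5 ≈ 4889.8)
1/(X + v) = 1/(-104802454808 + 24449/5) = 1/(-524012249591/5) = -5/524012249591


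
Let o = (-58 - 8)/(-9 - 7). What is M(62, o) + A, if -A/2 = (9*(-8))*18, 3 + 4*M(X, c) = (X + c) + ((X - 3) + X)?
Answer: 84417/32 ≈ 2638.0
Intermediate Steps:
o = 33/8 (o = -66/(-16) = -66*(-1/16) = 33/8 ≈ 4.1250)
M(X, c) = -3/2 + c/4 + 3*X/4 (M(X, c) = -¾ + ((X + c) + ((X - 3) + X))/4 = -¾ + ((X + c) + ((-3 + X) + X))/4 = -¾ + ((X + c) + (-3 + 2*X))/4 = -¾ + (-3 + c + 3*X)/4 = -¾ + (-¾ + c/4 + 3*X/4) = -3/2 + c/4 + 3*X/4)
A = 2592 (A = -2*9*(-8)*18 = -(-144)*18 = -2*(-1296) = 2592)
M(62, o) + A = (-3/2 + (¼)*(33/8) + (¾)*62) + 2592 = (-3/2 + 33/32 + 93/2) + 2592 = 1473/32 + 2592 = 84417/32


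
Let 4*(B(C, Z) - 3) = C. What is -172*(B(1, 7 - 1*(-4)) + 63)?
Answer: -11395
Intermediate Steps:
B(C, Z) = 3 + C/4
-172*(B(1, 7 - 1*(-4)) + 63) = -172*((3 + (¼)*1) + 63) = -172*((3 + ¼) + 63) = -172*(13/4 + 63) = -172*265/4 = -11395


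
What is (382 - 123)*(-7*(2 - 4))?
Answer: 3626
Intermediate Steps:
(382 - 123)*(-7*(2 - 4)) = 259*(-7*(-2)) = 259*14 = 3626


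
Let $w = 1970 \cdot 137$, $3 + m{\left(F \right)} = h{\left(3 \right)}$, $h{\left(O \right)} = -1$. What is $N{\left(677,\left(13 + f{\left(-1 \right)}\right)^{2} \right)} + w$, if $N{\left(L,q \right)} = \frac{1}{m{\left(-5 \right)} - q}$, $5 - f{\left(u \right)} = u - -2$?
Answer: $\frac{79077769}{293} \approx 2.6989 \cdot 10^{5}$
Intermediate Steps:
$m{\left(F \right)} = -4$ ($m{\left(F \right)} = -3 - 1 = -4$)
$f{\left(u \right)} = 3 - u$ ($f{\left(u \right)} = 5 - \left(u - -2\right) = 5 - \left(u + 2\right) = 5 - \left(2 + u\right) = 3 - u$)
$w = 269890$
$N{\left(L,q \right)} = \frac{1}{-4 - q}$
$N{\left(677,\left(13 + f{\left(-1 \right)}\right)^{2} \right)} + w = - \frac{1}{4 + \left(13 + \left(3 - -1\right)\right)^{2}} + 269890 = - \frac{1}{4 + \left(13 + \left(3 + 1\right)\right)^{2}} + 269890 = - \frac{1}{4 + \left(13 + 4\right)^{2}} + 269890 = - \frac{1}{4 + 17^{2}} + 269890 = - \frac{1}{4 + 289} + 269890 = - \frac{1}{293} + 269890 = \frac{79077769}{293}$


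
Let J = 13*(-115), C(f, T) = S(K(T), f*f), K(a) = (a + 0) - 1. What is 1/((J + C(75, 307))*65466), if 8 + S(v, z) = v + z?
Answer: 1/289883448 ≈ 3.4497e-9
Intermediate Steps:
K(a) = -1 + a (K(a) = a - 1 = -1 + a)
S(v, z) = -8 + v + z (S(v, z) = -8 + (v + z) = -8 + v + z)
C(f, T) = -9 + T + f² (C(f, T) = -8 + (-1 + T) + f*f = -8 + (-1 + T) + f² = -9 + T + f²)
J = -1495
1/((J + C(75, 307))*65466) = 1/((-1495 + (-9 + 307 + 75²))*65466) = (1/65466)/(-1495 + (-9 + 307 + 5625)) = (1/65466)/(-1495 + 5923) = (1/65466)/4428 = (1/4428)*(1/65466) = 1/289883448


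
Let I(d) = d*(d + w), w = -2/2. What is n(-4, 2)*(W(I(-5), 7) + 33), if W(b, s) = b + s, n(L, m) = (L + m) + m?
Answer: 0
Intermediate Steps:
w = -1 (w = -2*½ = -1)
n(L, m) = L + 2*m
I(d) = d*(-1 + d) (I(d) = d*(d - 1) = d*(-1 + d))
n(-4, 2)*(W(I(-5), 7) + 33) = (-4 + 2*2)*((-5*(-1 - 5) + 7) + 33) = (-4 + 4)*((-5*(-6) + 7) + 33) = 0*((30 + 7) + 33) = 0*(37 + 33) = 0*70 = 0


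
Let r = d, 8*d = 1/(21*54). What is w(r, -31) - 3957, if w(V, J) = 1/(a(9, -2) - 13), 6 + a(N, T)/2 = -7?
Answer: -154324/39 ≈ -3957.0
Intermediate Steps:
a(N, T) = -26 (a(N, T) = -12 + 2*(-7) = -12 - 14 = -26)
d = 1/9072 (d = (1/(21*54))/8 = ((1/21)*(1/54))/8 = (⅛)*(1/1134) = 1/9072 ≈ 0.00011023)
r = 1/9072 ≈ 0.00011023
w(V, J) = -1/39 (w(V, J) = 1/(-26 - 13) = 1/(-39) = -1/39)
w(r, -31) - 3957 = -1/39 - 3957 = -154324/39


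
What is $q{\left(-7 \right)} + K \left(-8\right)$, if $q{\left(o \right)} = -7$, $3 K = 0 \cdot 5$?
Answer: $-7$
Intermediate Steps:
$K = 0$ ($K = \frac{0 \cdot 5}{3} = \frac{1}{3} \cdot 0 = 0$)
$q{\left(-7 \right)} + K \left(-8\right) = -7 + 0 \left(-8\right) = -7 + 0 = -7$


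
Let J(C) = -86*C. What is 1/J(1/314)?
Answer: -157/43 ≈ -3.6512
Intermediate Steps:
1/J(1/314) = 1/(-86/314) = 1/(-86*1/314) = 1/(-43/157) = -157/43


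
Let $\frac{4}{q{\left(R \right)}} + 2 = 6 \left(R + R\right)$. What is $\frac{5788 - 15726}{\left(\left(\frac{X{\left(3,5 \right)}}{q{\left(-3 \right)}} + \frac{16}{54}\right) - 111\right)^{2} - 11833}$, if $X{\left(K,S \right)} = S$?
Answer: $- \frac{28979208}{38477821} \approx -0.75314$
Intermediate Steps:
$q{\left(R \right)} = \frac{4}{-2 + 12 R}$ ($q{\left(R \right)} = \frac{4}{-2 + 6 \left(R + R\right)} = \frac{4}{-2 + 6 \cdot 2 R} = \frac{4}{-2 + 12 R}$)
$\frac{5788 - 15726}{\left(\left(\frac{X{\left(3,5 \right)}}{q{\left(-3 \right)}} + \frac{16}{54}\right) - 111\right)^{2} - 11833} = \frac{5788 - 15726}{\left(\left(\frac{5}{2 \frac{1}{-1 + 6 \left(-3\right)}} + \frac{16}{54}\right) - 111\right)^{2} - 11833} = - \frac{9938}{\left(\left(\frac{5}{2 \frac{1}{-1 - 18}} + 16 \cdot \frac{1}{54}\right) - 111\right)^{2} - 11833} = - \frac{9938}{\left(\left(\frac{5}{2 \frac{1}{-19}} + \frac{8}{27}\right) - 111\right)^{2} - 11833} = - \frac{9938}{\left(\left(\frac{5}{2 \left(- \frac{1}{19}\right)} + \frac{8}{27}\right) - 111\right)^{2} - 11833} = - \frac{9938}{\left(\left(\frac{5}{- \frac{2}{19}} + \frac{8}{27}\right) - 111\right)^{2} - 11833} = - \frac{9938}{\left(\left(5 \left(- \frac{19}{2}\right) + \frac{8}{27}\right) - 111\right)^{2} - 11833} = - \frac{9938}{\left(\left(- \frac{95}{2} + \frac{8}{27}\right) - 111\right)^{2} - 11833} = - \frac{9938}{\left(- \frac{2549}{54} - 111\right)^{2} - 11833} = - \frac{9938}{\left(- \frac{8543}{54}\right)^{2} - 11833} = - \frac{9938}{\frac{72982849}{2916} - 11833} = - \frac{9938}{\frac{38477821}{2916}} = \left(-9938\right) \frac{2916}{38477821} = - \frac{28979208}{38477821}$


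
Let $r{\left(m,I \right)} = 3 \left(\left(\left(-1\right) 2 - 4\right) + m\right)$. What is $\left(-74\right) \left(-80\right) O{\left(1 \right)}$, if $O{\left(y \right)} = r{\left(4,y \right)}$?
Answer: $-35520$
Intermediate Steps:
$r{\left(m,I \right)} = -18 + 3 m$ ($r{\left(m,I \right)} = 3 \left(\left(-2 - 4\right) + m\right) = 3 \left(-6 + m\right) = -18 + 3 m$)
$O{\left(y \right)} = -6$ ($O{\left(y \right)} = -18 + 3 \cdot 4 = -18 + 12 = -6$)
$\left(-74\right) \left(-80\right) O{\left(1 \right)} = \left(-74\right) \left(-80\right) \left(-6\right) = 5920 \left(-6\right) = -35520$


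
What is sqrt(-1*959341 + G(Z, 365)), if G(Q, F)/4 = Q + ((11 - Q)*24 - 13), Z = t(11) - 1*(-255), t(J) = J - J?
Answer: I*sqrt(981797) ≈ 990.86*I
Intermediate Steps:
t(J) = 0
Z = 255 (Z = 0 - 1*(-255) = 0 + 255 = 255)
G(Q, F) = 1004 - 92*Q (G(Q, F) = 4*(Q + ((11 - Q)*24 - 13)) = 4*(Q + ((264 - 24*Q) - 13)) = 4*(Q + (251 - 24*Q)) = 4*(251 - 23*Q) = 1004 - 92*Q)
sqrt(-1*959341 + G(Z, 365)) = sqrt(-1*959341 + (1004 - 92*255)) = sqrt(-959341 + (1004 - 23460)) = sqrt(-959341 - 22456) = sqrt(-981797) = I*sqrt(981797)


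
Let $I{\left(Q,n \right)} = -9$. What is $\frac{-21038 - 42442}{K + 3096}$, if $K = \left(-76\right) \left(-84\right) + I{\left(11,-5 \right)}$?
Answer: $- \frac{21160}{3157} \approx -6.7026$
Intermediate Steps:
$K = 6375$ ($K = \left(-76\right) \left(-84\right) - 9 = 6384 - 9 = 6375$)
$\frac{-21038 - 42442}{K + 3096} = \frac{-21038 - 42442}{6375 + 3096} = - \frac{63480}{9471} = \left(-63480\right) \frac{1}{9471} = - \frac{21160}{3157}$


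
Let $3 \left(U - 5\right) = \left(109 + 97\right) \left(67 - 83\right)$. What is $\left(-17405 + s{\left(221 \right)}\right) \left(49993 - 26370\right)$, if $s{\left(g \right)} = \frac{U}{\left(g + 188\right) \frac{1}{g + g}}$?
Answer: $- \frac{538749374351}{1227} \approx -4.3908 \cdot 10^{8}$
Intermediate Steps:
$U = - \frac{3281}{3}$ ($U = 5 + \frac{\left(109 + 97\right) \left(67 - 83\right)}{3} = 5 + \frac{206 \left(-16\right)}{3} = 5 + \frac{1}{3} \left(-3296\right) = 5 - \frac{3296}{3} = - \frac{3281}{3} \approx -1093.7$)
$s{\left(g \right)} = - \frac{6562 g}{3 \left(188 + g\right)}$ ($s{\left(g \right)} = - \frac{3281}{3 \frac{g + 188}{g + g}} = - \frac{3281}{3 \frac{188 + g}{2 g}} = - \frac{3281 \frac{2 g}{188 + g}}{3} = - \frac{6562 g}{3 \left(188 + g\right)}$)
$\left(-17405 + s{\left(221 \right)}\right) \left(49993 - 26370\right) = \left(-17405 - \frac{1450202}{564 + 3 \cdot 221}\right) \left(49993 - 26370\right) = \left(-17405 - \frac{1450202}{564 + 663}\right) 23623 = \left(-17405 - \frac{1450202}{1227}\right) 23623 = \left(- \frac{22806137}{1227}\right) 23623 = - \frac{538749374351}{1227}$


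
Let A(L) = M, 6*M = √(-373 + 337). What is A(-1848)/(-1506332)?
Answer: -I/1506332 ≈ -6.6386e-7*I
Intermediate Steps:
M = I (M = √(-373 + 337)/6 = √(-36)/6 = (6*I)/6 = I ≈ 1.0*I)
A(L) = I
A(-1848)/(-1506332) = I/(-1506332) = I*(-1/1506332) = -I/1506332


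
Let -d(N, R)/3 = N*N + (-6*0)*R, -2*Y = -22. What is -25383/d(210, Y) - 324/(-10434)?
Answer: 17095079/76689900 ≈ 0.22291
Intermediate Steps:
Y = 11 (Y = -½*(-22) = 11)
d(N, R) = -3*N² (d(N, R) = -3*(N*N + (-6*0)*R) = -3*(N² + 0*R) = -3*(N² + 0) = -3*N²)
-25383/d(210, Y) - 324/(-10434) = -25383/((-3*210²)) - 324/(-10434) = -25383/((-3*44100)) - 324*(-1/10434) = -25383/(-132300) + 54/1739 = -25383*(-1/132300) + 54/1739 = 8461/44100 + 54/1739 = 17095079/76689900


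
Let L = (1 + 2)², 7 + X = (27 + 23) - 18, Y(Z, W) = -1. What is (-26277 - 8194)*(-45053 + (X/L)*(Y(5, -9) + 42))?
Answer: 13941864892/9 ≈ 1.5491e+9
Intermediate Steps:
X = 25 (X = -7 + ((27 + 23) - 18) = -7 + (50 - 18) = -7 + 32 = 25)
L = 9 (L = 3² = 9)
(-26277 - 8194)*(-45053 + (X/L)*(Y(5, -9) + 42)) = (-26277 - 8194)*(-45053 + (25/9)*(-1 + 42)) = -34471*(-45053 + (25*(⅑))*41) = -34471*(-45053 + (25/9)*41) = -34471*(-45053 + 1025/9) = -34471*(-404452/9) = 13941864892/9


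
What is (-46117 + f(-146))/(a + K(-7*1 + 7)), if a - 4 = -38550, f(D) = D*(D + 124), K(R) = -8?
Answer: 42905/38554 ≈ 1.1129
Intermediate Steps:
f(D) = D*(124 + D)
a = -38546 (a = 4 - 38550 = -38546)
(-46117 + f(-146))/(a + K(-7*1 + 7)) = (-46117 - 146*(124 - 146))/(-38546 - 8) = (-46117 - 146*(-22))/(-38554) = (-46117 + 3212)*(-1/38554) = -42905*(-1/38554) = 42905/38554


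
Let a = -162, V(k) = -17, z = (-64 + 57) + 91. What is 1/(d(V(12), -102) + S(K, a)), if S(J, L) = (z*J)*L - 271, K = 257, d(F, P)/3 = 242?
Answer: -1/3496801 ≈ -2.8598e-7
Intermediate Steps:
z = 84 (z = -7 + 91 = 84)
d(F, P) = 726 (d(F, P) = 3*242 = 726)
S(J, L) = -271 + 84*J*L (S(J, L) = (84*J)*L - 271 = 84*J*L - 271 = -271 + 84*J*L)
1/(d(V(12), -102) + S(K, a)) = 1/(726 + (-271 + 84*257*(-162))) = 1/(726 + (-271 - 3497256)) = 1/(726 - 3497527) = 1/(-3496801) = -1/3496801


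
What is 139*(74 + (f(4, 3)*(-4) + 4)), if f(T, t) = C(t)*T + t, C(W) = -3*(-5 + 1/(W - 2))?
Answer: -17514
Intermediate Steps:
C(W) = 15 - 3/(-2 + W) (C(W) = -3*(-5 + 1/(-2 + W)) = 15 - 3/(-2 + W))
f(T, t) = t + 3*T*(-11 + 5*t)/(-2 + t) (f(T, t) = (3*(-11 + 5*t)/(-2 + t))*T + t = 3*T*(-11 + 5*t)/(-2 + t) + t = t + 3*T*(-11 + 5*t)/(-2 + t))
139*(74 + (f(4, 3)*(-4) + 4)) = 139*(74 + (((3*(-2 + 3) + 3*4*(-11 + 5*3))/(-2 + 3))*(-4) + 4)) = 139*(74 + (((3*1 + 3*4*(-11 + 15))/1)*(-4) + 4)) = 139*(74 + ((1*(3 + 3*4*4))*(-4) + 4)) = 139*(74 + ((1*(3 + 48))*(-4) + 4)) = 139*(74 + ((1*51)*(-4) + 4)) = 139*(74 + (51*(-4) + 4)) = 139*(74 + (-204 + 4)) = 139*(74 - 200) = 139*(-126) = -17514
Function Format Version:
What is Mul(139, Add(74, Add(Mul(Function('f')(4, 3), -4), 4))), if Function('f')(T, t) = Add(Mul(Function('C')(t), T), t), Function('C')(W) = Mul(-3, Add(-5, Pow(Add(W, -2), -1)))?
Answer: -17514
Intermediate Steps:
Function('C')(W) = Add(15, Mul(-3, Pow(Add(-2, W), -1))) (Function('C')(W) = Mul(-3, Add(-5, Pow(Add(-2, W), -1))) = Add(15, Mul(-3, Pow(Add(-2, W), -1))))
Function('f')(T, t) = Add(t, Mul(3, T, Pow(Add(-2, t), -1), Add(-11, Mul(5, t)))) (Function('f')(T, t) = Add(Mul(Mul(3, Pow(Add(-2, t), -1), Add(-11, Mul(5, t))), T), t) = Add(Mul(3, T, Pow(Add(-2, t), -1), Add(-11, Mul(5, t))), t) = Add(t, Mul(3, T, Pow(Add(-2, t), -1), Add(-11, Mul(5, t)))))
Mul(139, Add(74, Add(Mul(Function('f')(4, 3), -4), 4))) = Mul(139, Add(74, Add(Mul(Mul(Pow(Add(-2, 3), -1), Add(Mul(3, Add(-2, 3)), Mul(3, 4, Add(-11, Mul(5, 3))))), -4), 4))) = Mul(139, Add(74, Add(Mul(Mul(Pow(1, -1), Add(Mul(3, 1), Mul(3, 4, Add(-11, 15)))), -4), 4))) = Mul(139, Add(74, Add(Mul(Mul(1, Add(3, Mul(3, 4, 4))), -4), 4))) = Mul(139, Add(74, Add(Mul(Mul(1, Add(3, 48)), -4), 4))) = Mul(139, Add(74, Add(Mul(Mul(1, 51), -4), 4))) = Mul(139, Add(74, Add(Mul(51, -4), 4))) = Mul(139, Add(74, Add(-204, 4))) = Mul(139, Add(74, -200)) = Mul(139, -126) = -17514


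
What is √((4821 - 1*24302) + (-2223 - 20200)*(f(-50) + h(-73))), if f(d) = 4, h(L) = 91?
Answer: I*√2149666 ≈ 1466.2*I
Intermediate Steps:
√((4821 - 1*24302) + (-2223 - 20200)*(f(-50) + h(-73))) = √((4821 - 1*24302) + (-2223 - 20200)*(4 + 91)) = √((4821 - 24302) - 22423*95) = √(-19481 - 2130185) = √(-2149666) = I*√2149666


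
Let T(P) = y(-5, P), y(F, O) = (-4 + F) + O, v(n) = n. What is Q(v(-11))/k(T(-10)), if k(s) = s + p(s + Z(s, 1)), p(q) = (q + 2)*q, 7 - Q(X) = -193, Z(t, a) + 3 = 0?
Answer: 200/421 ≈ 0.47506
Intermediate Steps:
Z(t, a) = -3 (Z(t, a) = -3 + 0 = -3)
Q(X) = 200 (Q(X) = 7 - 1*(-193) = 7 + 193 = 200)
p(q) = q*(2 + q) (p(q) = (2 + q)*q = q*(2 + q))
y(F, O) = -4 + F + O
T(P) = -9 + P (T(P) = -4 - 5 + P = -9 + P)
k(s) = s + (-1 + s)*(-3 + s) (k(s) = s + (s - 3)*(2 + (s - 3)) = s + (-3 + s)*(2 + (-3 + s)) = s + (-3 + s)*(-1 + s) = s + (-1 + s)*(-3 + s))
Q(v(-11))/k(T(-10)) = 200/((-9 - 10) + (-1 + (-9 - 10))*(-3 + (-9 - 10))) = 200/(-19 + (-1 - 19)*(-3 - 19)) = 200/(-19 - 20*(-22)) = 200/(-19 + 440) = 200/421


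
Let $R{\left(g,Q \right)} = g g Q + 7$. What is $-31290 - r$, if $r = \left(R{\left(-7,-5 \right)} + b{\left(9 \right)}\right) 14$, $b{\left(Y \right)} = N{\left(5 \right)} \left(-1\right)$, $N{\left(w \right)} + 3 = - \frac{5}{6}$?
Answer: $- \frac{84035}{3} \approx -28012.0$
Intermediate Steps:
$N{\left(w \right)} = - \frac{23}{6}$ ($N{\left(w \right)} = -3 - \frac{5}{6} = - \frac{23}{6}$)
$b{\left(Y \right)} = \frac{23}{6}$ ($b{\left(Y \right)} = \left(- \frac{23}{6}\right) \left(-1\right) = \frac{23}{6}$)
$R{\left(g,Q \right)} = 7 + Q g^{2}$ ($R{\left(g,Q \right)} = g^{2} Q + 7 = Q g^{2} + 7 = 7 + Q g^{2}$)
$r = - \frac{9835}{3}$ ($r = \left(\left(7 - 5 \left(-7\right)^{2}\right) + \frac{23}{6}\right) 14 = \left(\left(7 - 245\right) + \frac{23}{6}\right) 14 = \left(-238 + \frac{23}{6}\right) 14 = \left(- \frac{1405}{6}\right) 14 = - \frac{9835}{3} \approx -3278.3$)
$-31290 - r = -31290 - - \frac{9835}{3} = -31290 + \frac{9835}{3} = - \frac{84035}{3}$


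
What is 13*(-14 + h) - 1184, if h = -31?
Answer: -1769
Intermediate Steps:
13*(-14 + h) - 1184 = 13*(-14 - 31) - 1184 = 13*(-45) - 1184 = -585 - 1184 = -1769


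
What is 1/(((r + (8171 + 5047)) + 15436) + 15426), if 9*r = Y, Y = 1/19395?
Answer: 174555/7694384401 ≈ 2.2686e-5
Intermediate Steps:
Y = 1/19395 ≈ 5.1560e-5
r = 1/174555 (r = (1/9)*(1/19395) = 1/174555 ≈ 5.7289e-6)
1/(((r + (8171 + 5047)) + 15436) + 15426) = 1/(((1/174555 + (8171 + 5047)) + 15436) + 15426) = 1/(((1/174555 + 13218) + 15436) + 15426) = 1/((2307267991/174555 + 15436) + 15426) = 1/(5001698971/174555 + 15426) = 1/(7694384401/174555) = 174555/7694384401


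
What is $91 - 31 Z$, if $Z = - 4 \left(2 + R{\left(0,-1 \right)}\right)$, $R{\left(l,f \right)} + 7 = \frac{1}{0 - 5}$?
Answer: $- \frac{2769}{5} \approx -553.8$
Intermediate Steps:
$R{\left(l,f \right)} = - \frac{36}{5}$ ($R{\left(l,f \right)} = -7 + \frac{1}{0 - 5} = -7 + \frac{1}{-5} = -7 - \frac{1}{5} = - \frac{36}{5}$)
$Z = \frac{104}{5}$ ($Z = - 4 \left(2 - \frac{36}{5}\right) = \left(-4\right) \left(- \frac{26}{5}\right) = \frac{104}{5} \approx 20.8$)
$91 - 31 Z = 91 - \frac{3224}{5} = - \frac{2769}{5}$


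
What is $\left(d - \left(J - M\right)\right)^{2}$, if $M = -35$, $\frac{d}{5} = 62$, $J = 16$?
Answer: $67081$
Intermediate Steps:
$d = 310$ ($d = 5 \cdot 62 = 310$)
$\left(d - \left(J - M\right)\right)^{2} = \left(310 - 51\right)^{2} = 259^{2} = 67081$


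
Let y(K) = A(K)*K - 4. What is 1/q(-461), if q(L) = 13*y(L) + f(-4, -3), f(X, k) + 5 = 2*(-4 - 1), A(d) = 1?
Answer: -1/6060 ≈ -0.00016502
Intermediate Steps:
f(X, k) = -15 (f(X, k) = -5 + 2*(-4 - 1) = -5 + 2*(-5) = -5 - 10 = -15)
y(K) = -4 + K (y(K) = 1*K - 4 = K - 4 = -4 + K)
q(L) = -67 + 13*L (q(L) = 13*(-4 + L) - 15 = (-52 + 13*L) - 15 = -67 + 13*L)
1/q(-461) = 1/(-67 + 13*(-461)) = 1/(-67 - 5993) = 1/(-6060) = -1/6060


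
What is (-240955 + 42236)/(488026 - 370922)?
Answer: -198719/117104 ≈ -1.6969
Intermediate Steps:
(-240955 + 42236)/(488026 - 370922) = -198719/117104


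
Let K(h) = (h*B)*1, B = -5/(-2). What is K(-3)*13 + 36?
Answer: -123/2 ≈ -61.500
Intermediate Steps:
B = 5/2 (B = -5*(-½) = 5/2 ≈ 2.5000)
K(h) = 5*h/2 (K(h) = (h*(5/2))*1 = (5*h/2)*1 = 5*h/2)
K(-3)*13 + 36 = ((5/2)*(-3))*13 + 36 = -15/2*13 + 36 = -195/2 + 36 = -123/2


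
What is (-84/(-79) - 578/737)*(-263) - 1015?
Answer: -63369043/58223 ≈ -1088.4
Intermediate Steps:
(-84/(-79) - 578/737)*(-263) - 1015 = (-84*(-1/79) - 578*1/737)*(-263) - 1015 = (84/79 - 578/737)*(-263) - 1015 = (16246/58223)*(-263) - 1015 = -4272698/58223 - 1015 = -63369043/58223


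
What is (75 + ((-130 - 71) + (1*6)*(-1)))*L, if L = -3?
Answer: 396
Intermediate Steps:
(75 + ((-130 - 71) + (1*6)*(-1)))*L = (75 + ((-130 - 71) + (1*6)*(-1)))*(-3) = (75 + (-201 + 6*(-1)))*(-3) = (75 + (-201 - 6))*(-3) = (75 - 207)*(-3) = -132*(-3) = 396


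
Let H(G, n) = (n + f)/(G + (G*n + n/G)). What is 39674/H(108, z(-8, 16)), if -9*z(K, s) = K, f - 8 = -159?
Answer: -280971268/5211 ≈ -53919.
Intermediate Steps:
f = -151 (f = 8 - 159 = -151)
z(K, s) = -K/9
H(G, n) = (-151 + n)/(G + G*n + n/G) (H(G, n) = (n - 151)/(G + (G*n + n/G)) = (-151 + n)/(G + G*n + n/G))
39674/H(108, z(-8, 16)) = 39674/((108*(-151 - ⅑*(-8))/(-⅑*(-8) + 108² - ⅑*(-8)*108²))) = 39674/((108*(-151 + 8/9)/(8/9 + 11664 + (8/9)*11664))) = 39674/((108*(-1351/9)/(8/9 + 11664 + 10368))) = 39674/((108*(-1351/9)/(198296/9))) = 39674/((108*(9/198296)*(-1351/9))) = 39674/(-5211/7082) = 39674*(-7082/5211) = -280971268/5211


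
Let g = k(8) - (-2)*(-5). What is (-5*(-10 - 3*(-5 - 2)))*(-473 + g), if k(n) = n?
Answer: 26125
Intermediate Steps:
g = -2 (g = 8 - (-2)*(-5) = 8 - 1*10 = 8 - 10 = -2)
(-5*(-10 - 3*(-5 - 2)))*(-473 + g) = (-5*(-10 - 3*(-5 - 2)))*(-473 - 2) = -5*(-10 - 3*(-7))*(-475) = -5*(-10 + 21)*(-475) = -5*11*(-475) = -55*(-475) = 26125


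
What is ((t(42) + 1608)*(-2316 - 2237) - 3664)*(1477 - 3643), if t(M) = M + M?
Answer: 16694098440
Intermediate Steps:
t(M) = 2*M
((t(42) + 1608)*(-2316 - 2237) - 3664)*(1477 - 3643) = ((2*42 + 1608)*(-2316 - 2237) - 3664)*(1477 - 3643) = ((84 + 1608)*(-4553) - 3664)*(-2166) = (1692*(-4553) - 3664)*(-2166) = (-7703676 - 3664)*(-2166) = -7707340*(-2166) = 16694098440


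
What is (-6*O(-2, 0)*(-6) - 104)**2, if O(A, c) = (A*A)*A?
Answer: 153664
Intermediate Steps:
O(A, c) = A**3 (O(A, c) = A**2*A = A**3)
(-6*O(-2, 0)*(-6) - 104)**2 = (-6*(-2)**3*(-6) - 104)**2 = (-6*(-8)*(-6) - 104)**2 = (48*(-6) - 104)**2 = (-288 - 104)**2 = (-392)**2 = 153664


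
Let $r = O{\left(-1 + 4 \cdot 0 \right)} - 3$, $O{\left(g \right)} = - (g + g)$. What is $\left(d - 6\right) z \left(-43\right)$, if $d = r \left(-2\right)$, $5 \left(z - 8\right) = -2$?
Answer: $\frac{6536}{5} \approx 1307.2$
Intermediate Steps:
$z = \frac{38}{5}$ ($z = 8 + \frac{1}{5} \left(-2\right) = 8 - \frac{2}{5} = \frac{38}{5} \approx 7.6$)
$O{\left(g \right)} = - 2 g$
$r = -1$ ($r = - 2 \left(-1 + 4 \cdot 0\right) - 3 = - 2 \left(-1 + 0\right) - 3 = \left(-2\right) \left(-1\right) - 3 = 2 - 3 = -1$)
$d = 2$ ($d = \left(-1\right) \left(-2\right) = 2$)
$\left(d - 6\right) z \left(-43\right) = \left(2 - 6\right) \frac{38}{5} \left(-43\right) = \left(-4\right) \frac{38}{5} \left(-43\right) = \left(- \frac{152}{5}\right) \left(-43\right) = \frac{6536}{5}$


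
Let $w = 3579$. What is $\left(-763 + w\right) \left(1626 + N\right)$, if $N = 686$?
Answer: $6510592$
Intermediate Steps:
$\left(-763 + w\right) \left(1626 + N\right) = \left(-763 + 3579\right) \left(1626 + 686\right) = 2816 \cdot 2312 = 6510592$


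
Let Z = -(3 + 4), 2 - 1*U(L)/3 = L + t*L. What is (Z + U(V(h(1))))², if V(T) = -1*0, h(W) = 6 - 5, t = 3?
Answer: 1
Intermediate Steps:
h(W) = 1
V(T) = 0
U(L) = 6 - 12*L (U(L) = 6 - 3*(L + 3*L) = 6 - 12*L)
Z = -7 (Z = -1*7 = -7)
(Z + U(V(h(1))))² = (-7 + (6 - 12*0))² = (-7 + (6 + 0))² = (-7 + 6)² = (-1)² = 1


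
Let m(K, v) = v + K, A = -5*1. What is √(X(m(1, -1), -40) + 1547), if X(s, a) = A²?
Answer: 2*√393 ≈ 39.648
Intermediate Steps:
A = -5
m(K, v) = K + v
X(s, a) = 25 (X(s, a) = (-5)² = 25)
√(X(m(1, -1), -40) + 1547) = √(25 + 1547) = √1572 = 2*√393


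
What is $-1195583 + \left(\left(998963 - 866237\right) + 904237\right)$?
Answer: $-158620$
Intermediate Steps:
$-1195583 + \left(\left(998963 - 866237\right) + 904237\right) = -1195583 + \left(132726 + 904237\right) = -1195583 + 1036963 = -158620$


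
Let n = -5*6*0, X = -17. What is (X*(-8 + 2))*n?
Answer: 0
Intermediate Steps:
n = 0 (n = -30*0 = 0)
(X*(-8 + 2))*n = -17*(-8 + 2)*0 = -17*(-6)*0 = 102*0 = 0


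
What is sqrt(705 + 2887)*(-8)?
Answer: -16*sqrt(898) ≈ -479.47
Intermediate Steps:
sqrt(705 + 2887)*(-8) = sqrt(3592)*(-8) = (2*sqrt(898))*(-8) = -16*sqrt(898)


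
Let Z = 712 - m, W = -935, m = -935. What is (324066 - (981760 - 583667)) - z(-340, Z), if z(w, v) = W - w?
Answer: -73432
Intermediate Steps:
Z = 1647 (Z = 712 - 1*(-935) = 712 + 935 = 1647)
z(w, v) = -935 - w
(324066 - (981760 - 583667)) - z(-340, Z) = (324066 - (981760 - 583667)) - (-935 - 1*(-340)) = (324066 - 1*398093) - (-935 + 340) = (324066 - 398093) - 1*(-595) = -74027 + 595 = -73432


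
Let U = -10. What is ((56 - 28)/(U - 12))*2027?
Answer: -28378/11 ≈ -2579.8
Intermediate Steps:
((56 - 28)/(U - 12))*2027 = ((56 - 28)/(-10 - 12))*2027 = (28/(-22))*2027 = (28*(-1/22))*2027 = -14/11*2027 = -28378/11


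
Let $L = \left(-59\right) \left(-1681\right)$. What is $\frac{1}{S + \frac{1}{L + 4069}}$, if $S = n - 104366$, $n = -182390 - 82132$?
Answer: $- \frac{103248}{38086948223} \approx -2.7109 \cdot 10^{-6}$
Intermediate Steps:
$n = -264522$
$L = 99179$
$S = -368888$ ($S = -264522 - 104366 = -368888$)
$\frac{1}{S + \frac{1}{L + 4069}} = \frac{1}{-368888 + \frac{1}{99179 + 4069}} = \frac{1}{-368888 + \frac{1}{103248}} = \frac{1}{- \frac{38086948223}{103248}} = - \frac{103248}{38086948223}$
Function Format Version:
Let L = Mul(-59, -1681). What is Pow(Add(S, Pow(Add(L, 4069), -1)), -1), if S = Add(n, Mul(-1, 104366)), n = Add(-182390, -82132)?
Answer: Rational(-103248, 38086948223) ≈ -2.7109e-6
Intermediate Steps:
n = -264522
L = 99179
S = -368888 (S = Add(-264522, Mul(-1, 104366)) = Add(-264522, -104366) = -368888)
Pow(Add(S, Pow(Add(L, 4069), -1)), -1) = Pow(Add(-368888, Pow(Add(99179, 4069), -1)), -1) = Pow(Add(-368888, Pow(103248, -1)), -1) = Pow(Add(-368888, Rational(1, 103248)), -1) = Pow(Rational(-38086948223, 103248), -1) = Rational(-103248, 38086948223)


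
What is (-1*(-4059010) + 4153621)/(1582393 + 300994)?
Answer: 8212631/1883387 ≈ 4.3606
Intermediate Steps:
(-1*(-4059010) + 4153621)/(1582393 + 300994) = (4059010 + 4153621)/1883387 = 8212631*(1/1883387) = 8212631/1883387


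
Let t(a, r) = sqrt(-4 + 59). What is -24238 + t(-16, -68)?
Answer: -24238 + sqrt(55) ≈ -24231.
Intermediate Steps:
t(a, r) = sqrt(55)
-24238 + t(-16, -68) = -24238 + sqrt(55)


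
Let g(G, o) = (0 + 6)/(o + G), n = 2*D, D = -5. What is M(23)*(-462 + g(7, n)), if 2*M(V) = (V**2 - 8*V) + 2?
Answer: -80504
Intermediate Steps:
n = -10 (n = 2*(-5) = -10)
g(G, o) = 6/(G + o)
M(V) = 1 + V**2/2 - 4*V (M(V) = ((V**2 - 8*V) + 2)/2 = (2 + V**2 - 8*V)/2 = 1 + V**2/2 - 4*V)
M(23)*(-462 + g(7, n)) = (1 + (1/2)*23**2 - 4*23)*(-462 + 6/(7 - 10)) = (1 + (1/2)*529 - 92)*(-462 + 6/(-3)) = (1 + 529/2 - 92)*(-462 + 6*(-1/3)) = 347*(-462 - 2)/2 = (347/2)*(-464) = -80504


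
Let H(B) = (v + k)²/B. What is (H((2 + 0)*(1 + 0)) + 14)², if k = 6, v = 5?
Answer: 22201/4 ≈ 5550.3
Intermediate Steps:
H(B) = 121/B (H(B) = (5 + 6)²/B = 11²/B = 121/B)
(H((2 + 0)*(1 + 0)) + 14)² = (121/(((2 + 0)*(1 + 0))) + 14)² = (121/((2*1)) + 14)² = (121/2 + 14)² = (149/2)² = 22201/4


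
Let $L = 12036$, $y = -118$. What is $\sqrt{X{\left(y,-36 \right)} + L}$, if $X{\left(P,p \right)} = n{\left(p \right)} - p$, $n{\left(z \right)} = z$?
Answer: $2 \sqrt{3009} \approx 109.71$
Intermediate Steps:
$X{\left(P,p \right)} = 0$ ($X{\left(P,p \right)} = p - p = 0$)
$\sqrt{X{\left(y,-36 \right)} + L} = \sqrt{0 + 12036} = \sqrt{12036} = 2 \sqrt{3009}$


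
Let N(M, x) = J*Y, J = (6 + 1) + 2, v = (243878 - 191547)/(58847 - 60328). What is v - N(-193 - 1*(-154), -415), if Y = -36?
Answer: 427513/1481 ≈ 288.67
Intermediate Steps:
v = -52331/1481 (v = 52331/(-1481) = 52331*(-1/1481) = -52331/1481 ≈ -35.335)
J = 9 (J = 7 + 2 = 9)
N(M, x) = -324 (N(M, x) = 9*(-36) = -324)
v - N(-193 - 1*(-154), -415) = -52331/1481 - 1*(-324) = -52331/1481 + 324 = 427513/1481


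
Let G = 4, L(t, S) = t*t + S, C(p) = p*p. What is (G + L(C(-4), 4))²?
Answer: 69696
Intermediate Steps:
C(p) = p²
L(t, S) = S + t² (L(t, S) = t² + S = S + t²)
(G + L(C(-4), 4))² = (4 + (4 + ((-4)²)²))² = (4 + (4 + 16²))² = (4 + (4 + 256))² = (4 + 260)² = 264² = 69696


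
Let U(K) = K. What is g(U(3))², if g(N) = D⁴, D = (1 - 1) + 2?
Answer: 256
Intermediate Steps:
D = 2 (D = 0 + 2 = 2)
g(N) = 16 (g(N) = 2⁴ = 16)
g(U(3))² = 16² = 256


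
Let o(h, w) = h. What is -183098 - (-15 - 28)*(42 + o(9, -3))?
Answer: -180905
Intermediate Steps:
-183098 - (-15 - 28)*(42 + o(9, -3)) = -183098 - (-15 - 28)*(42 + 9) = -183098 - (-43)*51 = -183098 - 1*(-2193) = -183098 + 2193 = -180905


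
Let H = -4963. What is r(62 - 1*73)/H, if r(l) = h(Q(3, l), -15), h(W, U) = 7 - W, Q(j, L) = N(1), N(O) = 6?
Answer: -1/4963 ≈ -0.00020149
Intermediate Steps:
Q(j, L) = 6
r(l) = 1 (r(l) = 7 - 1*6 = 7 - 6 = 1)
r(62 - 1*73)/H = 1/(-4963) = 1*(-1/4963) = -1/4963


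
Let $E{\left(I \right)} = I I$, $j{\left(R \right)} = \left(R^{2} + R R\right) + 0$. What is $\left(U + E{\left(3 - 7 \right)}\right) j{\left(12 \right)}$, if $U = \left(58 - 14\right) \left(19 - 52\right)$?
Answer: $-413568$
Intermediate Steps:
$j{\left(R \right)} = 2 R^{2}$ ($j{\left(R \right)} = \left(R^{2} + R^{2}\right) + 0 = 2 R^{2} + 0 = 2 R^{2}$)
$E{\left(I \right)} = I^{2}$
$U = -1452$ ($U = 44 \left(-33\right) = -1452$)
$\left(U + E{\left(3 - 7 \right)}\right) j{\left(12 \right)} = \left(-1452 + \left(3 - 7\right)^{2}\right) 2 \cdot 12^{2} = \left(-1452 + \left(3 - 7\right)^{2}\right) 2 \cdot 144 = \left(-1452 + \left(-4\right)^{2}\right) 288 = \left(-1452 + 16\right) 288 = \left(-1436\right) 288 = -413568$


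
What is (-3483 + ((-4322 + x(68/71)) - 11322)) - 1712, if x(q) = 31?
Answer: -20808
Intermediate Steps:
(-3483 + ((-4322 + x(68/71)) - 11322)) - 1712 = (-3483 + ((-4322 + 31) - 11322)) - 1712 = (-3483 + (-4291 - 11322)) - 1712 = (-3483 - 15613) - 1712 = -19096 - 1712 = -20808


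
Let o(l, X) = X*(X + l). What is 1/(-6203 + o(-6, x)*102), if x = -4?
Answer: -1/2123 ≈ -0.00047103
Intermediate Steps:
1/(-6203 + o(-6, x)*102) = 1/(-6203 - 4*(-4 - 6)*102) = 1/(-6203 - 4*(-10)*102) = 1/(-6203 + 40*102) = 1/(-6203 + 4080) = 1/(-2123) = -1/2123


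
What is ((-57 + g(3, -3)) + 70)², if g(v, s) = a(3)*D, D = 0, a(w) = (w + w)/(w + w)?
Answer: 169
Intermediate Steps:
a(w) = 1 (a(w) = (2*w)/((2*w)) = (2*w)*(1/(2*w)) = 1)
g(v, s) = 0 (g(v, s) = 1*0 = 0)
((-57 + g(3, -3)) + 70)² = ((-57 + 0) + 70)² = (-57 + 70)² = 13² = 169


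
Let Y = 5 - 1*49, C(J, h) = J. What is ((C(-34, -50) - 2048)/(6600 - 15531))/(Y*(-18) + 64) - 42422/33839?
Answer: -4156961823/3316628068 ≈ -1.2534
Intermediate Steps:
Y = -44 (Y = 5 - 49 = -44)
((C(-34, -50) - 2048)/(6600 - 15531))/(Y*(-18) + 64) - 42422/33839 = ((-34 - 2048)/(6600 - 15531))/(-44*(-18) + 64) - 42422/33839 = (-2082/(-8931))/(792 + 64) - 42422*1/33839 = -2082*(-1/8931)/856 - 42422/33839 = (694/2977)*(1/856) - 42422/33839 = 347/1274156 - 42422/33839 = -4156961823/3316628068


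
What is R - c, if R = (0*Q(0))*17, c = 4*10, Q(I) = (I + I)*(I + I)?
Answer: -40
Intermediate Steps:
Q(I) = 4*I**2 (Q(I) = (2*I)*(2*I) = 4*I**2)
c = 40
R = 0 (R = (0*(4*0**2))*17 = (0*(4*0))*17 = (0*0)*17 = 0*17 = 0)
R - c = 0 - 1*40 = 0 - 40 = -40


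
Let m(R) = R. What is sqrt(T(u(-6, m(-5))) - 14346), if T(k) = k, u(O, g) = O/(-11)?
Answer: 10*I*sqrt(17358)/11 ≈ 119.77*I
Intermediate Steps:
u(O, g) = -O/11 (u(O, g) = O*(-1/11) = -O/11)
sqrt(T(u(-6, m(-5))) - 14346) = sqrt(-1/11*(-6) - 14346) = sqrt(6/11 - 14346) = sqrt(-157800/11) = 10*I*sqrt(17358)/11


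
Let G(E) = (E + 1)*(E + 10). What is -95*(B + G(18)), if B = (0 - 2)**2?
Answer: -50920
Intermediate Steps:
B = 4 (B = (-2)**2 = 4)
G(E) = (1 + E)*(10 + E)
-95*(B + G(18)) = -95*(4 + (10 + 18**2 + 11*18)) = -95*(4 + (10 + 324 + 198)) = -95*(4 + 532) = -95*536 = -50920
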